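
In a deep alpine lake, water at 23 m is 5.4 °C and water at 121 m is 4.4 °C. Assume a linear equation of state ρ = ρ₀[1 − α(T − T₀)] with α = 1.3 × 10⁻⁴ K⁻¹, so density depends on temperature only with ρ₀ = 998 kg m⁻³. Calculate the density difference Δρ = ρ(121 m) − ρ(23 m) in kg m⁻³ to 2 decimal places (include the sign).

+0.13 kg m⁻³

ΔT = -1.0 K, Δρ/ρ₀ = −αΔT = 1.30 × 10⁻⁴.
Δρ = 998 × (1.30 × 10⁻⁴) = +0.13 kg m⁻³.
Positive Δρ: denser below, stable.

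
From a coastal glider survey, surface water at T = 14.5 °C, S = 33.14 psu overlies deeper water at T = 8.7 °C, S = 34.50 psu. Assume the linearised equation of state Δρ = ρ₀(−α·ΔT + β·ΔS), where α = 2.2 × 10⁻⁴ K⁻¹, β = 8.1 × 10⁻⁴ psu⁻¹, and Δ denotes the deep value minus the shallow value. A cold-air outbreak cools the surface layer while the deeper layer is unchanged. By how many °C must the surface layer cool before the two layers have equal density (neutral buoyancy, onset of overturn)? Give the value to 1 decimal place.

Neutral buoyancy requires Δρ = 0, i.e. −α(T_deep − T_surf′) + β(S_deep − S_surf) = 0.
T_surf′ = T_deep − (β/α)·ΔS = 8.7 − (8.1 × 10⁻⁴/2.2 × 10⁻⁴)·(+1.36) = 3.693 °C.
Cooling required: 14.5 − (3.693) = 10.807 °C.

10.8 °C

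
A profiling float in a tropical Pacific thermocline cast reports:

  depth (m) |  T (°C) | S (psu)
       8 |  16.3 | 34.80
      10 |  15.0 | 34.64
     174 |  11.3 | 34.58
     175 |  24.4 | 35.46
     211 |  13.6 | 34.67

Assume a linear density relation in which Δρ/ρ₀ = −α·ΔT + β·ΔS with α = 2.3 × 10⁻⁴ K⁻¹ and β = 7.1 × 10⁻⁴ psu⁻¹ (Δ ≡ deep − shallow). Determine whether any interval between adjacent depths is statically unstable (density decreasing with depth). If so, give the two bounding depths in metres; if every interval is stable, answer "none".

Evaluate Δρ/ρ₀ = −αΔT + βΔS across each adjacent pair:
  8–10 m: −αΔT+βΔS = −(2.3 × 10⁻⁴)(-1.3)+(7.1 × 10⁻⁴)(-0.16) = 1.9 × 10⁻⁴ → stable
  10–174 m: −αΔT+βΔS = −(2.3 × 10⁻⁴)(-3.7)+(7.1 × 10⁻⁴)(-0.06) = 8.1 × 10⁻⁴ → stable
  174–175 m: −αΔT+βΔS = −(2.3 × 10⁻⁴)(+13.1)+(7.1 × 10⁻⁴)(+0.88) = -2.4 × 10⁻³ → UNSTABLE
  175–211 m: −αΔT+βΔS = −(2.3 × 10⁻⁴)(-10.8)+(7.1 × 10⁻⁴)(-0.79) = 1.9 × 10⁻³ → stable
The 174–175 m interval has Δρ < 0: lighter water underlies denser water.

174–175 m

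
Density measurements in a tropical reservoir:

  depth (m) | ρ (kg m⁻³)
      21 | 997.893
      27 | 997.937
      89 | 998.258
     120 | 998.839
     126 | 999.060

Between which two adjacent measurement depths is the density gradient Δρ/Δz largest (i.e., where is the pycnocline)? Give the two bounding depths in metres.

120–126 m

Compute the density gradient over each adjacent pair:
  21–27 m: Δρ/Δz = 0.044/6 = 7.3 × 10⁻³ kg m⁻⁴
  27–89 m: Δρ/Δz = 0.321/62 = 5.2 × 10⁻³ kg m⁻⁴
  89–120 m: Δρ/Δz = 0.581/31 = 0.019 kg m⁻⁴
  120–126 m: Δρ/Δz = 0.221/6 = 0.037 kg m⁻⁴
The largest gradient is in the 120–126 m interval — the pycnocline.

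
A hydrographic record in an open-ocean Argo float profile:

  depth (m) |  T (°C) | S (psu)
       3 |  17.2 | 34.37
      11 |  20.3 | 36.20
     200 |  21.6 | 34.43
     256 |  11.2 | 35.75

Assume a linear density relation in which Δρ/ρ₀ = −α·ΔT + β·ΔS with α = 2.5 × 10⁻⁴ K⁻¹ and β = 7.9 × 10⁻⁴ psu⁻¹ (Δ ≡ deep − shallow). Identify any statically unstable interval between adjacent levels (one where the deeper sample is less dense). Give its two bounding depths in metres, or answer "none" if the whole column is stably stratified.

Evaluate Δρ/ρ₀ = −αΔT + βΔS across each adjacent pair:
  3–11 m: −αΔT+βΔS = −(2.5 × 10⁻⁴)(+3.1)+(7.9 × 10⁻⁴)(+1.83) = 6.7 × 10⁻⁴ → stable
  11–200 m: −αΔT+βΔS = −(2.5 × 10⁻⁴)(+1.3)+(7.9 × 10⁻⁴)(-1.77) = -1.7 × 10⁻³ → UNSTABLE
  200–256 m: −αΔT+βΔS = −(2.5 × 10⁻⁴)(-10.4)+(7.9 × 10⁻⁴)(+1.32) = 3.6 × 10⁻³ → stable
The 11–200 m interval has Δρ < 0: lighter water underlies denser water.

11–200 m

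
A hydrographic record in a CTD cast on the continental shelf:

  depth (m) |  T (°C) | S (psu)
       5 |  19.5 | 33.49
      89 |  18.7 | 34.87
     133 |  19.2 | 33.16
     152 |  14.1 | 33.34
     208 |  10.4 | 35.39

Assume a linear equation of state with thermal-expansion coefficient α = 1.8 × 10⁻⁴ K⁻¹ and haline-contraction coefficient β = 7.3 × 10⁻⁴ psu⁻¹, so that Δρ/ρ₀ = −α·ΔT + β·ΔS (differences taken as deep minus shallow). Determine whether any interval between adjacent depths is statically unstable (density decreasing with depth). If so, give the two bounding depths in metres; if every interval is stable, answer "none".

Evaluate Δρ/ρ₀ = −αΔT + βΔS across each adjacent pair:
  5–89 m: −αΔT+βΔS = −(1.8 × 10⁻⁴)(-0.8)+(7.3 × 10⁻⁴)(+1.38) = 1.2 × 10⁻³ → stable
  89–133 m: −αΔT+βΔS = −(1.8 × 10⁻⁴)(+0.5)+(7.3 × 10⁻⁴)(-1.71) = -1.3 × 10⁻³ → UNSTABLE
  133–152 m: −αΔT+βΔS = −(1.8 × 10⁻⁴)(-5.1)+(7.3 × 10⁻⁴)(+0.18) = 1.0 × 10⁻³ → stable
  152–208 m: −αΔT+βΔS = −(1.8 × 10⁻⁴)(-3.7)+(7.3 × 10⁻⁴)(+2.05) = 2.2 × 10⁻³ → stable
The 89–133 m interval has Δρ < 0: lighter water underlies denser water.

89–133 m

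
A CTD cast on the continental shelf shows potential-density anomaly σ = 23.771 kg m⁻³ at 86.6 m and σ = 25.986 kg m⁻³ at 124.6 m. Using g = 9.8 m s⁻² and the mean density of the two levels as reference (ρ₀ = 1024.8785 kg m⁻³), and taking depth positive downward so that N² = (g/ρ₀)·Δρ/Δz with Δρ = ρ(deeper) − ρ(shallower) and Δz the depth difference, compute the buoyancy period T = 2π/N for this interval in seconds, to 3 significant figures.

266 s

Δρ = 1025.986 − 1023.771 = 2.215 kg m⁻³ over Δz = 124.6 − 86.6 = 38 m.
N² = (9.8/1024.8785) × (2.215/38) = 5.5737 × 10⁻⁴ s⁻².
N = √(5.5737 × 10⁻⁴) = 0.023609 rad s⁻¹, so T = 2π/N = 266.14 s ≈ 266 s.
Since Δρ > 0 the layer is stably stratified.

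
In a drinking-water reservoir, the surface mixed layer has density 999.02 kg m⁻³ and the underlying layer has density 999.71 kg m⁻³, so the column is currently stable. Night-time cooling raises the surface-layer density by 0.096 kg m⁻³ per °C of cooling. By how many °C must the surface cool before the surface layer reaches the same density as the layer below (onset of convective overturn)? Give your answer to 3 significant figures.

Density deficit of the surface layer: 999.71 − 999.02 = 0.69 kg m⁻³.
Required change = 0.69 / 0.096 = 7.19 °C.

7.19 °C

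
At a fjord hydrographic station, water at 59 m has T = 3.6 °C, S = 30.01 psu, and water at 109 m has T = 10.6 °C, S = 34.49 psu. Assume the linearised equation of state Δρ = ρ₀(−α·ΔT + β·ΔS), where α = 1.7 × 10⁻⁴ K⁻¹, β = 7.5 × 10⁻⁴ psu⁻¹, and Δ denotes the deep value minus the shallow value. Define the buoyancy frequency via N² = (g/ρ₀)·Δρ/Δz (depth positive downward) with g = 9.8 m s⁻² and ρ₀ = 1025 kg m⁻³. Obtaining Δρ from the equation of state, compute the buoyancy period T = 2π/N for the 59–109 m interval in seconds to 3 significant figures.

ΔT = +7.0 K, ΔS = +4.48 psu (deep − shallow).
Δρ/ρ₀ = −αΔT + βΔS = -1.19 × 10⁻³ + 3.36 × 10⁻³ = 2.17 × 10⁻³, so Δρ ≈ 2.224 kg m⁻³.
N² = (g/ρ₀)·Δρ/Δz = g·(Δρ/ρ₀)/Δz = 9.8 × 2.17 × 10⁻³ / 50 = 4.2532 × 10⁻⁴ s⁻².
N = √(4.2532 × 10⁻⁴) = 0.020623 rad s⁻¹ → T = 2π/N = 304.67 s ≈ 305 s.

305 s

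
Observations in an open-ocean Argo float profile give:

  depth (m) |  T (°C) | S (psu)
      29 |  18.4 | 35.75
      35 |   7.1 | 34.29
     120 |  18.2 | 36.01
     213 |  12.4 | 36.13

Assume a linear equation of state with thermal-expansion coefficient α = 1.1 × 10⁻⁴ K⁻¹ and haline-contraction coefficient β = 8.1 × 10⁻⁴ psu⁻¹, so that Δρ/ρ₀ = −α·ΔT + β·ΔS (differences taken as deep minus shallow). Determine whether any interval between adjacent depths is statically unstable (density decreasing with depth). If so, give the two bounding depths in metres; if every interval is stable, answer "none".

Evaluate Δρ/ρ₀ = −αΔT + βΔS across each adjacent pair:
  29–35 m: −αΔT+βΔS = −(1.1 × 10⁻⁴)(-11.3)+(8.1 × 10⁻⁴)(-1.46) = 6.0 × 10⁻⁵ → stable
  35–120 m: −αΔT+βΔS = −(1.1 × 10⁻⁴)(+11.1)+(8.1 × 10⁻⁴)(+1.72) = 1.7 × 10⁻⁴ → stable
  120–213 m: −αΔT+βΔS = −(1.1 × 10⁻⁴)(-5.8)+(8.1 × 10⁻⁴)(+0.12) = 7.4 × 10⁻⁴ → stable
Every interval has Δρ > 0: the column is stably stratified throughout.

none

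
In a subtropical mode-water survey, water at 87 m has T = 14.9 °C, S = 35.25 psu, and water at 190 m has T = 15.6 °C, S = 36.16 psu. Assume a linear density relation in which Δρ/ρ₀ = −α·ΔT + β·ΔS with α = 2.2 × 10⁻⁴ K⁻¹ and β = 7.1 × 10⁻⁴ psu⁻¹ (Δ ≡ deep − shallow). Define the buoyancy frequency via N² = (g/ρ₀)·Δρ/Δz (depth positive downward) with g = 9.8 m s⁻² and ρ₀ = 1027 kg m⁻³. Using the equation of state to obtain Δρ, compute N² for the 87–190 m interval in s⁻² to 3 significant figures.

4.68 × 10⁻⁵ s⁻²

ΔT = +0.7 K, ΔS = +0.91 psu (deep − shallow).
Δρ/ρ₀ = −αΔT + βΔS = -1.54 × 10⁻⁴ + 6.461 × 10⁻⁴ = 4.921 × 10⁻⁴, so Δρ ≈ 0.5054 kg m⁻³.
N² = (g/ρ₀)·Δρ/Δz = g·(Δρ/ρ₀)/Δz = 9.8 × 4.921 × 10⁻⁴ / 103 = 4.6821 × 10⁻⁵ s⁻² ≈ 4.68 × 10⁻⁵ s⁻².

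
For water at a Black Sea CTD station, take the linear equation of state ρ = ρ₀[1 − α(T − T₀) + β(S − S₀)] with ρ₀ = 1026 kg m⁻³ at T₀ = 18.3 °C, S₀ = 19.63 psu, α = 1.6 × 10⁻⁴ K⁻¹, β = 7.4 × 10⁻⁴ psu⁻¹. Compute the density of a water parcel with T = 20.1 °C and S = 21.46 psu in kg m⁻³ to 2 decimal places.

T − T₀ = +1.8 K, S − S₀ = +1.83 psu.
Bracket = 1 − α·(+1.8) + β·(+1.83) = 1 + (1.0662 × 10⁻³) = 1.0010662.
ρ = 1026 × 1.0010662 = 1027.09 kg m⁻³.

1027.09 kg m⁻³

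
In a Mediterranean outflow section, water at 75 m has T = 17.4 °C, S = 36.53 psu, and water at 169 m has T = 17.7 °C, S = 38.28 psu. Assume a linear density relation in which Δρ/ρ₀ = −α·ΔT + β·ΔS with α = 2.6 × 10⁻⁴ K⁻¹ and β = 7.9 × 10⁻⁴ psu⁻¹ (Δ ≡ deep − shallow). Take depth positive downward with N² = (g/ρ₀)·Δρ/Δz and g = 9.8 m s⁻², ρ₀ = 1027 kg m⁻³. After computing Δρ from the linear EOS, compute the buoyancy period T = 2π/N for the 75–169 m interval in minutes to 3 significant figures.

ΔT = +0.3 K, ΔS = +1.75 psu (deep − shallow).
Δρ/ρ₀ = −αΔT + βΔS = -7.80 × 10⁻⁵ + 1.3825 × 10⁻³ = 1.3045 × 10⁻³, so Δρ ≈ 1.340 kg m⁻³.
N² = (g/ρ₀)·Δρ/Δz = g·(Δρ/ρ₀)/Δz = 9.8 × 1.3045 × 10⁻³ / 94 = 1.3600 × 10⁻⁴ s⁻².
N = √(1.3600 × 10⁻⁴) = 0.011662 rad s⁻¹ → T = 2π/N = 538.77 s = 8.9795 min ≈ 8.98 min.

8.98 min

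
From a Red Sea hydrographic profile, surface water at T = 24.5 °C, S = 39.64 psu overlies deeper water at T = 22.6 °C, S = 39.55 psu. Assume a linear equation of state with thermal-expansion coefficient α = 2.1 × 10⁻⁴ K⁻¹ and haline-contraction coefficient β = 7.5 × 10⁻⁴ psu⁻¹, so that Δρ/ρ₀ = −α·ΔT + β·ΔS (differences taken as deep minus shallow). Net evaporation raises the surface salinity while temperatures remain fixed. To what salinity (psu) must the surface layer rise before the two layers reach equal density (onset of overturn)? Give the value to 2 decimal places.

40.08 psu

Neutral buoyancy requires −α(T_deep − T_surf) + β(S_deep − S_surf′) = 0.
S_surf′ = S_deep − (α/β)·ΔT = 39.55 − (2.1 × 10⁻⁴/7.5 × 10⁻⁴)·(-1.9) = 40.0820 psu.
Increase required: 40.0820 − 39.64 = 0.4420 psu.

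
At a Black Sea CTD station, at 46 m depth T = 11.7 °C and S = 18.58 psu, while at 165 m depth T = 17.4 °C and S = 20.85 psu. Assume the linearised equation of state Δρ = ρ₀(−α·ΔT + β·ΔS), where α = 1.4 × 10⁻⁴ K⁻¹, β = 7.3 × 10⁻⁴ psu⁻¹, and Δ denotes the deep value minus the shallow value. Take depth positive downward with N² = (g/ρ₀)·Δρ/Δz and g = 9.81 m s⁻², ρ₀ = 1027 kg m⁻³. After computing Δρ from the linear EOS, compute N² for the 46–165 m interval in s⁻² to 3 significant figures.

7.08 × 10⁻⁵ s⁻²

ΔT = +5.7 K, ΔS = +2.27 psu (deep − shallow).
Δρ/ρ₀ = −αΔT + βΔS = -7.98 × 10⁻⁴ + 1.6571 × 10⁻³ = 8.591 × 10⁻⁴, so Δρ ≈ 0.8823 kg m⁻³.
N² = (g/ρ₀)·Δρ/Δz = g·(Δρ/ρ₀)/Δz = 9.81 × 8.591 × 10⁻⁴ / 119 = 7.0822 × 10⁻⁵ s⁻² ≈ 7.08 × 10⁻⁵ s⁻².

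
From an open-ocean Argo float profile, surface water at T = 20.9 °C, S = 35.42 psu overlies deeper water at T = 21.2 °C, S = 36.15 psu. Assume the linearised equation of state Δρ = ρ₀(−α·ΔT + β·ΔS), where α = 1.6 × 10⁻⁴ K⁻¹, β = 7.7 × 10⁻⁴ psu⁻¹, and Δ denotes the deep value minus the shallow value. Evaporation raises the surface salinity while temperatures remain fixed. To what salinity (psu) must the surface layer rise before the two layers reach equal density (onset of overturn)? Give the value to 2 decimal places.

Neutral buoyancy requires −α(T_deep − T_surf) + β(S_deep − S_surf′) = 0.
S_surf′ = S_deep − (α/β)·ΔT = 36.15 − (1.6 × 10⁻⁴/7.7 × 10⁻⁴)·(+0.3) = 36.0877 psu.
Increase required: 36.0877 − 35.42 = 0.6677 psu.

36.09 psu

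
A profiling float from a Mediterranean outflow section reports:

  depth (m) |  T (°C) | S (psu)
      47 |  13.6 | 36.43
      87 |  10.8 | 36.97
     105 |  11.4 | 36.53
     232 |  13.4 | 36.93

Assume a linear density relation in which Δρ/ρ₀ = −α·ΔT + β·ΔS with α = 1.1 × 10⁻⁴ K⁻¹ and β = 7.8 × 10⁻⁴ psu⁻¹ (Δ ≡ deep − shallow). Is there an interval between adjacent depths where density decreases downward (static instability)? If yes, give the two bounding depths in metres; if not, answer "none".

Evaluate Δρ/ρ₀ = −αΔT + βΔS across each adjacent pair:
  47–87 m: −αΔT+βΔS = −(1.1 × 10⁻⁴)(-2.8)+(7.8 × 10⁻⁴)(+0.54) = 7.3 × 10⁻⁴ → stable
  87–105 m: −αΔT+βΔS = −(1.1 × 10⁻⁴)(+0.6)+(7.8 × 10⁻⁴)(-0.44) = -4.1 × 10⁻⁴ → UNSTABLE
  105–232 m: −αΔT+βΔS = −(1.1 × 10⁻⁴)(+2.0)+(7.8 × 10⁻⁴)(+0.40) = 9.2 × 10⁻⁵ → stable
The 87–105 m interval has Δρ < 0: lighter water underlies denser water.

87–105 m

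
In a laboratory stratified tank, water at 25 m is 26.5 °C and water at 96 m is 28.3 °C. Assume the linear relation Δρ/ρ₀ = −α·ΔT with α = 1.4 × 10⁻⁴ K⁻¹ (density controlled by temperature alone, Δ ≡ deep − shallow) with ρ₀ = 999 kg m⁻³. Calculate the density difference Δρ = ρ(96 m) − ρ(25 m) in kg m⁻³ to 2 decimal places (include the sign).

-0.25 kg m⁻³

ΔT = +1.8 K, Δρ/ρ₀ = −αΔT = -2.52 × 10⁻⁴.
Δρ = 999 × (-2.52 × 10⁻⁴) = -0.25 kg m⁻³.
Negative Δρ: lighter below, statically unstable.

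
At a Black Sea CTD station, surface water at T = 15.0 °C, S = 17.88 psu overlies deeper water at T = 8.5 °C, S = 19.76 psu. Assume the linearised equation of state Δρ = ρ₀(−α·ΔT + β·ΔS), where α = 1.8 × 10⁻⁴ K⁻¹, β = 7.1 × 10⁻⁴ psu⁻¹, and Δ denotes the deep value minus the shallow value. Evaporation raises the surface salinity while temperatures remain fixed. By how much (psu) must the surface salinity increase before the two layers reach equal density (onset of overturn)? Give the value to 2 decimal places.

Neutral buoyancy requires −α(T_deep − T_surf) + β(S_deep − S_surf′) = 0.
S_surf′ = S_deep − (α/β)·ΔT = 19.76 − (1.8 × 10⁻⁴/7.1 × 10⁻⁴)·(-6.5) = 21.4079 psu.
Increase required: 21.4079 − 17.88 = 3.5279 psu.

3.53 psu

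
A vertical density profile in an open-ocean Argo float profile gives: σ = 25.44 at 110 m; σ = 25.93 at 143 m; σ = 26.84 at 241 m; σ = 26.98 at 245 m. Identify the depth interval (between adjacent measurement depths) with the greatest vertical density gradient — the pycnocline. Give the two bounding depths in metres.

241–245 m

Compute the density gradient over each adjacent pair:
  110–143 m: Δρ/Δz = 0.49/33 = 0.015 kg m⁻⁴
  143–241 m: Δρ/Δz = 0.91/98 = 9.3 × 10⁻³ kg m⁻⁴
  241–245 m: Δρ/Δz = 0.14/4 = 0.035 kg m⁻⁴
The largest gradient is in the 241–245 m interval — the pycnocline.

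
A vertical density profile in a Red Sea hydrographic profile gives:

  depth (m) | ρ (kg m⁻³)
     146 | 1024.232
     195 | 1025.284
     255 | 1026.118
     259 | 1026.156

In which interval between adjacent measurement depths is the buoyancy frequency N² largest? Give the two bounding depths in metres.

146–195 m

Compute the density gradient over each adjacent pair:
  146–195 m: Δρ/Δz = 1.052/49 = 0.021 kg m⁻⁴
  195–255 m: Δρ/Δz = 0.834/60 = 0.014 kg m⁻⁴
  255–259 m: Δρ/Δz = 0.038/4 = 9.5 × 10⁻³ kg m⁻⁴
The largest gradient is in the 146–195 m interval — the pycnocline.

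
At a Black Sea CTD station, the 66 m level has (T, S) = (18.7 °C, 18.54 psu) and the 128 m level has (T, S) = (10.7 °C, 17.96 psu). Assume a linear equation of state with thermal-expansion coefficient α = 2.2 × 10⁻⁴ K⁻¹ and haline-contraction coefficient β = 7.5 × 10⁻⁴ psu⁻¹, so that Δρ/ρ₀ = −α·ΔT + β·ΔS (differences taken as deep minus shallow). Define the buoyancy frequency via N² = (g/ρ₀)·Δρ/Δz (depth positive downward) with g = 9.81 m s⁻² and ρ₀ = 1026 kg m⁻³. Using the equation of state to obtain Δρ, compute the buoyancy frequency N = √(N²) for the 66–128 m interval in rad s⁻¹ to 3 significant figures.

0.0145 rad s⁻¹

ΔT = -8.0 K, ΔS = -0.58 psu (deep − shallow).
Δρ/ρ₀ = −αΔT + βΔS = 1.76 × 10⁻³ − 4.35 × 10⁻⁴ = 1.325 × 10⁻³, so Δρ ≈ 1.359 kg m⁻³.
N² = (g/ρ₀)·Δρ/Δz = g·(Δρ/ρ₀)/Δz = 9.81 × 1.325 × 10⁻³ / 62 = 2.0965 × 10⁻⁴ s⁻².
N = √(2.0965 × 10⁻⁴) = 0.014479 rad s⁻¹ ≈ 0.0145 rad s⁻¹.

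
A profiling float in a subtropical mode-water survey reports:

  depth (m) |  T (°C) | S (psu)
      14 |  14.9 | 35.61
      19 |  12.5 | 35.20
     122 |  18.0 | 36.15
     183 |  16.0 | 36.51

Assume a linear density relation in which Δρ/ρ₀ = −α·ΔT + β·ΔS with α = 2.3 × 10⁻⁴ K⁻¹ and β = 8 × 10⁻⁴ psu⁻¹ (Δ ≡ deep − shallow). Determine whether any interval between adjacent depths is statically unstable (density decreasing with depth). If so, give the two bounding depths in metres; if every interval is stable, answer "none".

19–122 m

Evaluate Δρ/ρ₀ = −αΔT + βΔS across each adjacent pair:
  14–19 m: −αΔT+βΔS = −(2.3 × 10⁻⁴)(-2.4)+(8 × 10⁻⁴)(-0.41) = 2.2 × 10⁻⁴ → stable
  19–122 m: −αΔT+βΔS = −(2.3 × 10⁻⁴)(+5.5)+(8 × 10⁻⁴)(+0.95) = -5.1 × 10⁻⁴ → UNSTABLE
  122–183 m: −αΔT+βΔS = −(2.3 × 10⁻⁴)(-2.0)+(8 × 10⁻⁴)(+0.36) = 7.5 × 10⁻⁴ → stable
The 19–122 m interval has Δρ < 0: lighter water underlies denser water.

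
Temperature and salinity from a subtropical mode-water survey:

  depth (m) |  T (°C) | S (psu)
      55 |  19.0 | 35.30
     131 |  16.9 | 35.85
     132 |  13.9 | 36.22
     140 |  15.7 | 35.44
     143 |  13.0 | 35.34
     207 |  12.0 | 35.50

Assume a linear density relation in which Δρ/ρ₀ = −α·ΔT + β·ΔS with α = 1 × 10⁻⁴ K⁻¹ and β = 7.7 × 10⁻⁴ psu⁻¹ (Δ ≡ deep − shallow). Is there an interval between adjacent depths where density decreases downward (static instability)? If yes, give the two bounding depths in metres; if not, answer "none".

Evaluate Δρ/ρ₀ = −αΔT + βΔS across each adjacent pair:
  55–131 m: −αΔT+βΔS = −(1 × 10⁻⁴)(-2.1)+(7.7 × 10⁻⁴)(+0.55) = 6.3 × 10⁻⁴ → stable
  131–132 m: −αΔT+βΔS = −(1 × 10⁻⁴)(-3.0)+(7.7 × 10⁻⁴)(+0.37) = 5.8 × 10⁻⁴ → stable
  132–140 m: −αΔT+βΔS = −(1 × 10⁻⁴)(+1.8)+(7.7 × 10⁻⁴)(-0.78) = -7.8 × 10⁻⁴ → UNSTABLE
  140–143 m: −αΔT+βΔS = −(1 × 10⁻⁴)(-2.7)+(7.7 × 10⁻⁴)(-0.10) = 1.9 × 10⁻⁴ → stable
  143–207 m: −αΔT+βΔS = −(1 × 10⁻⁴)(-1.0)+(7.7 × 10⁻⁴)(+0.16) = 2.2 × 10⁻⁴ → stable
The 132–140 m interval has Δρ < 0: lighter water underlies denser water.

132–140 m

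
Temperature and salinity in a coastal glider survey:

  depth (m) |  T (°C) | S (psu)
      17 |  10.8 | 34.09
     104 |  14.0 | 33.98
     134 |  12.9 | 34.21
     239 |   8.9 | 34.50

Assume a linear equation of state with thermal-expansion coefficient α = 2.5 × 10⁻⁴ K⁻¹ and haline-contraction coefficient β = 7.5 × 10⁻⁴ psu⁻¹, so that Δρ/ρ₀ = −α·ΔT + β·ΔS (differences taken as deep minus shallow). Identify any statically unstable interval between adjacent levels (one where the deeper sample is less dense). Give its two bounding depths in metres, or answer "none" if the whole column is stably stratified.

17–104 m

Evaluate Δρ/ρ₀ = −αΔT + βΔS across each adjacent pair:
  17–104 m: −αΔT+βΔS = −(2.5 × 10⁻⁴)(+3.2)+(7.5 × 10⁻⁴)(-0.11) = -8.8 × 10⁻⁴ → UNSTABLE
  104–134 m: −αΔT+βΔS = −(2.5 × 10⁻⁴)(-1.1)+(7.5 × 10⁻⁴)(+0.23) = 4.5 × 10⁻⁴ → stable
  134–239 m: −αΔT+βΔS = −(2.5 × 10⁻⁴)(-4.0)+(7.5 × 10⁻⁴)(+0.29) = 1.2 × 10⁻³ → stable
The 17–104 m interval has Δρ < 0: lighter water underlies denser water.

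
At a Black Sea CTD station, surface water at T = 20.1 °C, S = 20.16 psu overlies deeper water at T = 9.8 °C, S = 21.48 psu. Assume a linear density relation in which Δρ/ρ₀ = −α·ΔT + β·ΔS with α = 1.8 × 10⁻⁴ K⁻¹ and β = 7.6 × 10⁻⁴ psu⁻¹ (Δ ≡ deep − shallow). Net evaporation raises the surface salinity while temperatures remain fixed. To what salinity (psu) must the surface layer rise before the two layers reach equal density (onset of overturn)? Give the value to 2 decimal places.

Neutral buoyancy requires −α(T_deep − T_surf) + β(S_deep − S_surf′) = 0.
S_surf′ = S_deep − (α/β)·ΔT = 21.48 − (1.8 × 10⁻⁴/7.6 × 10⁻⁴)·(-10.3) = 23.9195 psu.
Increase required: 23.9195 − 20.16 = 3.7595 psu.

23.92 psu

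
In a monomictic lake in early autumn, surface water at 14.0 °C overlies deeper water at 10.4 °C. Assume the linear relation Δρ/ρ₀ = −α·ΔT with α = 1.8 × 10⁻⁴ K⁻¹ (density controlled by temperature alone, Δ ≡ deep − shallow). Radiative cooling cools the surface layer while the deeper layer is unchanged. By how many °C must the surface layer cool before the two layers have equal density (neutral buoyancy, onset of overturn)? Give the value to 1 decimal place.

With temperature the only control, equal density requires T_surf′ = T_deep.
T_surf′ = 10.4 °C.
Cooling required: 14.0 − 10.4 = 3.6 °C.

3.6 °C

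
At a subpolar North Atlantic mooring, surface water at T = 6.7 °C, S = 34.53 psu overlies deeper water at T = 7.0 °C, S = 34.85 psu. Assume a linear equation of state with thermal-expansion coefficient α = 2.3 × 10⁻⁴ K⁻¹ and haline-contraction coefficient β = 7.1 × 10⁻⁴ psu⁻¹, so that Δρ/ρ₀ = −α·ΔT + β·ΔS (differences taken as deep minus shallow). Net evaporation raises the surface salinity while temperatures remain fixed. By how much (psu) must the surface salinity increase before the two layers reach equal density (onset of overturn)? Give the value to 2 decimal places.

0.22 psu

Neutral buoyancy requires −α(T_deep − T_surf) + β(S_deep − S_surf′) = 0.
S_surf′ = S_deep − (α/β)·ΔT = 34.85 − (2.3 × 10⁻⁴/7.1 × 10⁻⁴)·(+0.3) = 34.7528 psu.
Increase required: 34.7528 − 34.53 = 0.2228 psu.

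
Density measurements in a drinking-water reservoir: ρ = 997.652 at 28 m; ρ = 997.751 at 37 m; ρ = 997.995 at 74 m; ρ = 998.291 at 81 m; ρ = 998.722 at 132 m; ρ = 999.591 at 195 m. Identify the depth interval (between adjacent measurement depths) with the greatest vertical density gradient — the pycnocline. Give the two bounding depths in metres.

74–81 m

Compute the density gradient over each adjacent pair:
  28–37 m: Δρ/Δz = 0.099/9 = 0.011 kg m⁻⁴
  37–74 m: Δρ/Δz = 0.244/37 = 6.6 × 10⁻³ kg m⁻⁴
  74–81 m: Δρ/Δz = 0.296/7 = 0.042 kg m⁻⁴
  81–132 m: Δρ/Δz = 0.431/51 = 8.5 × 10⁻³ kg m⁻⁴
  132–195 m: Δρ/Δz = 0.869/63 = 0.014 kg m⁻⁴
The largest gradient is in the 74–81 m interval — the pycnocline.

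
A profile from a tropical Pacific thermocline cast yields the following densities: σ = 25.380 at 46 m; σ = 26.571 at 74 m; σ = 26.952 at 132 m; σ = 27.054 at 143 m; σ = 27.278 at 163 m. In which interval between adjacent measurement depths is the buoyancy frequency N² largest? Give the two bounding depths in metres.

46–74 m

Compute the density gradient over each adjacent pair:
  46–74 m: Δρ/Δz = 1.191/28 = 0.043 kg m⁻⁴
  74–132 m: Δρ/Δz = 0.381/58 = 6.6 × 10⁻³ kg m⁻⁴
  132–143 m: Δρ/Δz = 0.102/11 = 9.3 × 10⁻³ kg m⁻⁴
  143–163 m: Δρ/Δz = 0.224/20 = 0.011 kg m⁻⁴
The largest gradient is in the 46–74 m interval — the pycnocline.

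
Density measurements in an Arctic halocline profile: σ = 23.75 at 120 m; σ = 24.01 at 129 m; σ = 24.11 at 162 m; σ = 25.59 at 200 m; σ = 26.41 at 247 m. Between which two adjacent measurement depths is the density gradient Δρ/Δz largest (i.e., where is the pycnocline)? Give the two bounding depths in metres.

Compute the density gradient over each adjacent pair:
  120–129 m: Δρ/Δz = 0.26/9 = 0.029 kg m⁻⁴
  129–162 m: Δρ/Δz = 0.10/33 = 3.0 × 10⁻³ kg m⁻⁴
  162–200 m: Δρ/Δz = 1.48/38 = 0.039 kg m⁻⁴
  200–247 m: Δρ/Δz = 0.82/47 = 0.017 kg m⁻⁴
The largest gradient is in the 162–200 m interval — the pycnocline.

162–200 m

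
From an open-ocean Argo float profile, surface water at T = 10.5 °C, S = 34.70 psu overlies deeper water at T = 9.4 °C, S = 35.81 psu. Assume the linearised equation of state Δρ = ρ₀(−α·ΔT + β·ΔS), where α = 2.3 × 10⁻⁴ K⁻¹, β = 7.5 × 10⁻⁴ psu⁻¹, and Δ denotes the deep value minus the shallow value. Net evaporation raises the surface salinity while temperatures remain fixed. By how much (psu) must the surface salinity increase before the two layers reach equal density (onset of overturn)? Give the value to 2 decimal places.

1.45 psu

Neutral buoyancy requires −α(T_deep − T_surf) + β(S_deep − S_surf′) = 0.
S_surf′ = S_deep − (α/β)·ΔT = 35.81 − (2.3 × 10⁻⁴/7.5 × 10⁻⁴)·(-1.1) = 36.1473 psu.
Increase required: 36.1473 − 34.70 = 1.4473 psu.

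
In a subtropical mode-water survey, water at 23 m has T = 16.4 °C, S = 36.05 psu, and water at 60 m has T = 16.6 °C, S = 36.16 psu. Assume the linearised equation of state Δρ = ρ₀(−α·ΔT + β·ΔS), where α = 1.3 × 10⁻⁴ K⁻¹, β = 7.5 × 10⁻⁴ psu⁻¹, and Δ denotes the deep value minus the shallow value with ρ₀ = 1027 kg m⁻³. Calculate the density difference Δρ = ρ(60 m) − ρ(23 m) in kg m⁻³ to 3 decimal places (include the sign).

ΔT = +0.2 K, ΔS = +0.11 psu (deep − shallow).
Δρ/ρ₀ = −(1.3 × 10⁻⁴)(+0.2) + (7.5 × 10⁻⁴)(+0.11) = 5.65 × 10⁻⁵.
Δρ = 1027 × (5.65 × 10⁻⁵) = +0.058 kg m⁻³.
Positive Δρ: denser below, stable.

+0.058 kg m⁻³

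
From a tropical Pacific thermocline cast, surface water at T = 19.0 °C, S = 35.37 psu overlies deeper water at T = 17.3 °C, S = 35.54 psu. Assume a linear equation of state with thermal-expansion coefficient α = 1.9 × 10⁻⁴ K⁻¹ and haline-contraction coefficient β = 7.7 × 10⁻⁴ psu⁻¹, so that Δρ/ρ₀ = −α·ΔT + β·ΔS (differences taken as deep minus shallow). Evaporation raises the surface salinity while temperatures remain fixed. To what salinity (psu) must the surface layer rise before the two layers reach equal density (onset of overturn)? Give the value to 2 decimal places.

35.96 psu

Neutral buoyancy requires −α(T_deep − T_surf) + β(S_deep − S_surf′) = 0.
S_surf′ = S_deep − (α/β)·ΔT = 35.54 − (1.9 × 10⁻⁴/7.7 × 10⁻⁴)·(-1.7) = 35.9595 psu.
Increase required: 35.9595 − 35.37 = 0.5895 psu.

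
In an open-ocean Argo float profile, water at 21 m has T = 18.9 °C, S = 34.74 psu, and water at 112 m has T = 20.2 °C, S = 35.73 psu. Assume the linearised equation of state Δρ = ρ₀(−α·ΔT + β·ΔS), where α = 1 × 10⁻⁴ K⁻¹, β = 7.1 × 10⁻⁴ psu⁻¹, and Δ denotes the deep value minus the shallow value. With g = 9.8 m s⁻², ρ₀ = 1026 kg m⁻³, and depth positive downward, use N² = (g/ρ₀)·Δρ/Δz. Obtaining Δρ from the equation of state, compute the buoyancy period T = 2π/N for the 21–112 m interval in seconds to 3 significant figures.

ΔT = +1.3 K, ΔS = +0.99 psu (deep − shallow).
Δρ/ρ₀ = −αΔT + βΔS = -1.30 × 10⁻⁴ + 7.029 × 10⁻⁴ = 5.729 × 10⁻⁴, so Δρ ≈ 0.5878 kg m⁻³.
N² = (g/ρ₀)·Δρ/Δz = g·(Δρ/ρ₀)/Δz = 9.8 × 5.729 × 10⁻⁴ / 91 = 6.1697 × 10⁻⁵ s⁻².
N = √(6.1697 × 10⁻⁵) = 7.8547 × 10⁻³ rad s⁻¹ → T = 2π/N = 799.93 s ≈ 800 s.

800 s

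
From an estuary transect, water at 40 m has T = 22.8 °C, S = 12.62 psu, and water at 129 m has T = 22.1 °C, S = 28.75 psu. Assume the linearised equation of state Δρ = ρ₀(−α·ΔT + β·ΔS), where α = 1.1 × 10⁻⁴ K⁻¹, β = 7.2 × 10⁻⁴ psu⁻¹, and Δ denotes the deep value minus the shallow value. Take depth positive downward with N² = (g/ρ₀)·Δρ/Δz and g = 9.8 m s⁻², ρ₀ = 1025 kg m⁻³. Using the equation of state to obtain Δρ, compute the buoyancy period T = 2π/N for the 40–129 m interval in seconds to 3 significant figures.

ΔT = -0.7 K, ΔS = +16.13 psu (deep − shallow).
Δρ/ρ₀ = −αΔT + βΔS = 7.70 × 10⁻⁵ + 0.0116136 = 0.0116906, so Δρ ≈ 11.98 kg m⁻³.
N² = (g/ρ₀)·Δρ/Δz = g·(Δρ/ρ₀)/Δz = 9.8 × 0.0116906 / 89 = 1.2873 × 10⁻³ s⁻².
N = √(1.2873 × 10⁻³) = 0.035879 rad s⁻¹ → T = 2π/N = 175.12 s ≈ 175 s.

175 s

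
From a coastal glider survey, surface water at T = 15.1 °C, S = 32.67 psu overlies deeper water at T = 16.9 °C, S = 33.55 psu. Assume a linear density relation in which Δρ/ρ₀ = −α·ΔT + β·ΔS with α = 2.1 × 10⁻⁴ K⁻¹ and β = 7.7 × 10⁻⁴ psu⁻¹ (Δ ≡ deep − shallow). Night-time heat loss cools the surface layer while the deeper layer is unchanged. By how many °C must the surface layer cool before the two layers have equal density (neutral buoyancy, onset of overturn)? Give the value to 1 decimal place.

1.4 °C

Neutral buoyancy requires Δρ = 0, i.e. −α(T_deep − T_surf′) + β(S_deep − S_surf) = 0.
T_surf′ = T_deep − (β/α)·ΔS = 16.9 − (7.7 × 10⁻⁴/2.1 × 10⁻⁴)·(+0.88) = 13.673 °C.
Cooling required: 15.1 − (13.673) = 1.427 °C.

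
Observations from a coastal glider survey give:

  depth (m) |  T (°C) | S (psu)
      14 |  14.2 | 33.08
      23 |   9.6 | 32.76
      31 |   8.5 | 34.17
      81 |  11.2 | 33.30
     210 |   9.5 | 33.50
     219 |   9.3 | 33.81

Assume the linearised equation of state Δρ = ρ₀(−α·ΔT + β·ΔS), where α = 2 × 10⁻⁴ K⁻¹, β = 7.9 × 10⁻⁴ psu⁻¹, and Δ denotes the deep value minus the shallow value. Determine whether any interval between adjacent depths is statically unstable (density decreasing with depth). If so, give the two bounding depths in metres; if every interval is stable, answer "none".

31–81 m

Evaluate Δρ/ρ₀ = −αΔT + βΔS across each adjacent pair:
  14–23 m: −αΔT+βΔS = −(2 × 10⁻⁴)(-4.6)+(7.9 × 10⁻⁴)(-0.32) = 6.7 × 10⁻⁴ → stable
  23–31 m: −αΔT+βΔS = −(2 × 10⁻⁴)(-1.1)+(7.9 × 10⁻⁴)(+1.41) = 1.3 × 10⁻³ → stable
  31–81 m: −αΔT+βΔS = −(2 × 10⁻⁴)(+2.7)+(7.9 × 10⁻⁴)(-0.87) = -1.2 × 10⁻³ → UNSTABLE
  81–210 m: −αΔT+βΔS = −(2 × 10⁻⁴)(-1.7)+(7.9 × 10⁻⁴)(+0.20) = 5.0 × 10⁻⁴ → stable
  210–219 m: −αΔT+βΔS = −(2 × 10⁻⁴)(-0.2)+(7.9 × 10⁻⁴)(+0.31) = 2.8 × 10⁻⁴ → stable
The 31–81 m interval has Δρ < 0: lighter water underlies denser water.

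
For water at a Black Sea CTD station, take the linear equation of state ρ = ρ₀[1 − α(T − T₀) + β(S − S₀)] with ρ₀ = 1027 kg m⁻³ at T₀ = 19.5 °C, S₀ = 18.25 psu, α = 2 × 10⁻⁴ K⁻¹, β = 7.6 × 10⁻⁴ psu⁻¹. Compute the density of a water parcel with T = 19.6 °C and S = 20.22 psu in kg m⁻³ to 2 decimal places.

1028.52 kg m⁻³

T − T₀ = +0.1 K, S − S₀ = +1.97 psu.
Bracket = 1 − α·(+0.1) + β·(+1.97) = 1 + (1.4772 × 10⁻³) = 1.0014772.
ρ = 1027 × 1.0014772 = 1028.52 kg m⁻³.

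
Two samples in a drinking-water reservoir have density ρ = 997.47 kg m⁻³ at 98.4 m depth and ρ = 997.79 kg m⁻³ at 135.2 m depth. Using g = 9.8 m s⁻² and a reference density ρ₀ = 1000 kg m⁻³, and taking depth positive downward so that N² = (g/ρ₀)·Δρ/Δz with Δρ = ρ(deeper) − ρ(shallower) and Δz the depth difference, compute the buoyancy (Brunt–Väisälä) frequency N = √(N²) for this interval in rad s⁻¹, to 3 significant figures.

Δρ = 997.79 − 997.47 = 0.32 kg m⁻³ over Δz = 135.2 − 98.4 = 36.8 m.
N² = (9.8/1000) × (0.32/36.8) = 8.5217 × 10⁻⁵ s⁻².
N = √(8.5217 × 10⁻⁵) = 9.2313 × 10⁻³ rad s⁻¹ ≈ 9.23 × 10⁻³ rad s⁻¹.

9.23 × 10⁻³ rad s⁻¹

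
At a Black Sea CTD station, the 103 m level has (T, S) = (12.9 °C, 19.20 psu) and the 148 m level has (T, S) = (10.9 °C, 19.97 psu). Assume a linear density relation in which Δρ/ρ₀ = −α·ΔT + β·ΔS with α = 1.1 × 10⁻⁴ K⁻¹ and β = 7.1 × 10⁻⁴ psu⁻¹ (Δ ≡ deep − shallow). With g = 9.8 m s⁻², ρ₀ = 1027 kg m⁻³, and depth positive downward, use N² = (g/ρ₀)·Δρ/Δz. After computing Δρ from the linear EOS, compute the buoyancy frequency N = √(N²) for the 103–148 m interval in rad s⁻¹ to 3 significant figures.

0.0129 rad s⁻¹

ΔT = -2.0 K, ΔS = +0.77 psu (deep − shallow).
Δρ/ρ₀ = −αΔT + βΔS = 2.20 × 10⁻⁴ + 5.467 × 10⁻⁴ = 7.667 × 10⁻⁴, so Δρ ≈ 0.7874 kg m⁻³.
N² = (g/ρ₀)·Δρ/Δz = g·(Δρ/ρ₀)/Δz = 9.8 × 7.667 × 10⁻⁴ / 45 = 1.6697 × 10⁻⁴ s⁻².
N = √(1.6697 × 10⁻⁴) = 0.012922 rad s⁻¹ ≈ 0.0129 rad s⁻¹.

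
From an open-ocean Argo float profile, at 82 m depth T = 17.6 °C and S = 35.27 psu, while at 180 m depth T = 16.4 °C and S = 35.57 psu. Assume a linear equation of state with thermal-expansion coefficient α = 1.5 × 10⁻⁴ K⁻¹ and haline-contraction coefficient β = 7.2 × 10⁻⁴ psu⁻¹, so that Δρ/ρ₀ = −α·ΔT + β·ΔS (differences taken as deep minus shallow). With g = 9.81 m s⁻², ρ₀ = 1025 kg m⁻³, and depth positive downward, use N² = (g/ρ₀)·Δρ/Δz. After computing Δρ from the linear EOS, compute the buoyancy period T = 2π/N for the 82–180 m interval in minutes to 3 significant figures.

ΔT = -1.2 K, ΔS = +0.30 psu (deep − shallow).
Δρ/ρ₀ = −αΔT + βΔS = 1.80 × 10⁻⁴ + 2.16 × 10⁻⁴ = 3.96 × 10⁻⁴, so Δρ ≈ 0.4059 kg m⁻³.
N² = (g/ρ₀)·Δρ/Δz = g·(Δρ/ρ₀)/Δz = 9.81 × 3.96 × 10⁻⁴ / 98 = 3.9640 × 10⁻⁵ s⁻².
N = √(3.9640 × 10⁻⁵) = 6.2960 × 10⁻³ rad s⁻¹ → T = 2π/N = 997.96 s = 16.633 min ≈ 16.6 min.

16.6 min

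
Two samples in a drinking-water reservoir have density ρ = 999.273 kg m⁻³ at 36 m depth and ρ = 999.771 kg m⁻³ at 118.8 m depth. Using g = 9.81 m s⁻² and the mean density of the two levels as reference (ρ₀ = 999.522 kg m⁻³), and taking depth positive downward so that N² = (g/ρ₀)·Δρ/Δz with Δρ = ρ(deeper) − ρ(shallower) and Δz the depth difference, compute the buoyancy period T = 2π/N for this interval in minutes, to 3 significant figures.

13.6 min

Δρ = 999.771 − 999.273 = 0.498 kg m⁻³ over Δz = 118.8 − 36 = 82.8 m.
N² = (9.81/999.522) × (0.498/82.8) = 5.9030 × 10⁻⁵ s⁻².
N = √(5.9030 × 10⁻⁵) = 7.6831 × 10⁻³ rad s⁻¹, so T = 2π/N = 817.79 s = 13.630 min ≈ 13.6 min.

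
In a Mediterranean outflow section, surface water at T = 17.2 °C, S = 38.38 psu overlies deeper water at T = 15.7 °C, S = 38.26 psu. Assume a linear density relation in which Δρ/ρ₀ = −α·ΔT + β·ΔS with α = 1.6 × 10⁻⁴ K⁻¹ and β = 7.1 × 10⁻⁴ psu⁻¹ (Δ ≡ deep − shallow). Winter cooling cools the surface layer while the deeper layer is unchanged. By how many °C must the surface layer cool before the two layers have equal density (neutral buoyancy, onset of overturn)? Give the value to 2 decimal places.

Neutral buoyancy requires Δρ = 0, i.e. −α(T_deep − T_surf′) + β(S_deep − S_surf) = 0.
T_surf′ = T_deep − (β/α)·ΔS = 15.7 − (7.1 × 10⁻⁴/1.6 × 10⁻⁴)·(-0.12) = 16.2325 °C.
Cooling required: 17.2 − (16.2325) = 0.9675 °C.

0.97 °C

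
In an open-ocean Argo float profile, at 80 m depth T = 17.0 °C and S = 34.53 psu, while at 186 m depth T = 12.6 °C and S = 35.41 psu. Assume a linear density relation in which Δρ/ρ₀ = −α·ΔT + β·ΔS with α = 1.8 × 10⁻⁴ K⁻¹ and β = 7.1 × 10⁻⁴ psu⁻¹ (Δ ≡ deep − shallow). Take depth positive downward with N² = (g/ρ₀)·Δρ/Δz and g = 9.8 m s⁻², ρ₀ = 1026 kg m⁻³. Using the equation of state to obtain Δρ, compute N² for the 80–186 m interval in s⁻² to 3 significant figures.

1.31 × 10⁻⁴ s⁻²

ΔT = -4.4 K, ΔS = +0.88 psu (deep − shallow).
Δρ/ρ₀ = −αΔT + βΔS = 7.92 × 10⁻⁴ + 6.248 × 10⁻⁴ = 1.4168 × 10⁻³, so Δρ ≈ 1.454 kg m⁻³.
N² = (g/ρ₀)·Δρ/Δz = g·(Δρ/ρ₀)/Δz = 9.8 × 1.4168 × 10⁻³ / 106 = 1.3099 × 10⁻⁴ s⁻² ≈ 1.31 × 10⁻⁴ s⁻².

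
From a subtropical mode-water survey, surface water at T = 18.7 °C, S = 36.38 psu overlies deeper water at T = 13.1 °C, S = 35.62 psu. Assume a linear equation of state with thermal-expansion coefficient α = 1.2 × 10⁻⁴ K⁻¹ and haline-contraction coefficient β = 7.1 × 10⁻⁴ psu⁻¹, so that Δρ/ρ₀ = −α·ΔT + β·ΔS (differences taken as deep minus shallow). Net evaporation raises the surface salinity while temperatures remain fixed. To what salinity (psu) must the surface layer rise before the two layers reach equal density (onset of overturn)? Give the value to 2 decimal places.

Neutral buoyancy requires −α(T_deep − T_surf) + β(S_deep − S_surf′) = 0.
S_surf′ = S_deep − (α/β)·ΔT = 35.62 − (1.2 × 10⁻⁴/7.1 × 10⁻⁴)·(-5.6) = 36.5665 psu.
Increase required: 36.5665 − 36.38 = 0.1865 psu.

36.57 psu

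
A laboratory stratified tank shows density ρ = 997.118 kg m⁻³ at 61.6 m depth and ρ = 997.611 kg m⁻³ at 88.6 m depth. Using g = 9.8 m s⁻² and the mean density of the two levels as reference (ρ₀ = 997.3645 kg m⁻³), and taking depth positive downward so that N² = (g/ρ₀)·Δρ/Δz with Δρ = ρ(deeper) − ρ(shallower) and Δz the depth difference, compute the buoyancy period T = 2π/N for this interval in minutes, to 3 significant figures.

7.82 min

Δρ = 997.611 − 997.118 = 0.493 kg m⁻³ over Δz = 88.6 − 61.6 = 27 m.
N² = (9.8/997.3645) × (0.493/27) = 1.7941 × 10⁻⁴ s⁻².
N = √(1.7941 × 10⁻⁴) = 0.013394 rad s⁻¹, so T = 2π/N = 469.10 s = 7.8183 min ≈ 7.82 min.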